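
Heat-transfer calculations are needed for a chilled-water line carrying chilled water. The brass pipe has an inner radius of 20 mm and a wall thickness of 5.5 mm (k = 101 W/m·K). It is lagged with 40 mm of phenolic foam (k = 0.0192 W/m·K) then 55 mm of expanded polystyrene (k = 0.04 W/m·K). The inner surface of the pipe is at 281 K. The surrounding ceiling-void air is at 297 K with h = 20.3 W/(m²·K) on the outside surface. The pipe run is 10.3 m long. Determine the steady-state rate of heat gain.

Q ≈ 16 W

Cylindrical conduction, so R = ln(r₂/r₁)/(2πkL) per layer, in series:
R_brass pipe wall = ln(25.5/20)/(2π×101×10.3) = 3.717×10^-5 K/W
R_phenolic foam = ln(65.5/25.5)/(2π×0.0192×10.3) = 0.7592 K/W
R_expanded polystyrene = ln(120.5/65.5)/(2π×0.04×10.3) = 0.2355 K/W
R_outer film = 1/(h_o·2πr_oL) = 1/(20.3×2π×0.1205×10.3) = 0.006317 K/W
R_total = 1.001 K/W
Q = ΔT/R_total = 16/1.001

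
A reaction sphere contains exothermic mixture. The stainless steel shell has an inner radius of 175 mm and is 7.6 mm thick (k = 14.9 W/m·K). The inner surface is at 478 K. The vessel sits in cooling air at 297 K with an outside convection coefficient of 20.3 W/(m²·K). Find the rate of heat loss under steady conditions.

Spherical conduction: R = (1/r_in − 1/r_out)/(4πk) per layer; series-sum.
R_stainless steel shell = (1/0.175 − 1/0.1826)/(4π×14.9) = 0.00127 K/W
R_outer film = 1/(h·4πr_o²) = 1/(20.3×4π×0.1826²) = 0.1176 K/W
R_total = 0.1188 K/W
Q = ΔT/R_total = 181/0.1188

Q ≈ 1520 W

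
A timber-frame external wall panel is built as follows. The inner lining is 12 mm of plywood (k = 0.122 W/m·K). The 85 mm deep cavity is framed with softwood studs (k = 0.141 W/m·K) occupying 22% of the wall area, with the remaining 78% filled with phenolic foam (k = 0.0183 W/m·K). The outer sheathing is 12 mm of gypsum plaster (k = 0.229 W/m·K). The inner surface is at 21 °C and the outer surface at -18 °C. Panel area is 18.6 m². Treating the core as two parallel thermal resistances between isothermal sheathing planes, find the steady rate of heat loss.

Q ≈ 358 W

Sheathing layers in series; stud and cavity paths in parallel between them.
R_inner = 0.012/(0.122×18.6) = 0.005288 K/W
R_stud  = 0.085/(0.141×0.22×18.6) = 0.1473 K/W
R_cav   = 0.085/(0.0183×0.78×18.6) = 0.3202 K/W
1/R_core = 1/R_stud + 1/R_cav → R_core = 0.1009 K/W
R_outer = 0.012/(0.229×18.6) = 0.002817 K/W
R_total = 0.109 K/W
Q = ΔT/R_total = 39/0.109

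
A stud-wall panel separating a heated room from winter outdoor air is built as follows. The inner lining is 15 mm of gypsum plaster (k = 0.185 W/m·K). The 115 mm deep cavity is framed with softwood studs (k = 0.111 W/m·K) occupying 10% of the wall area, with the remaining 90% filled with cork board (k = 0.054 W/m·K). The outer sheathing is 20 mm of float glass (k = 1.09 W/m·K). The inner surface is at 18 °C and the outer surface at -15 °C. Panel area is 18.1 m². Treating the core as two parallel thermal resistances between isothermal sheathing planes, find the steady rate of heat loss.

Q ≈ 295 W

Sheathing layers in series; stud and cavity paths in parallel between them.
R_inner = 0.015/(0.185×18.1) = 0.00448 K/W
R_stud  = 0.115/(0.111×0.1×18.1) = 0.5724 K/W
R_cav   = 0.115/(0.054×0.9×18.1) = 0.1307 K/W
1/R_core = 1/R_stud + 1/R_cav → R_core = 0.1064 K/W
R_outer = 0.02/(1.09×18.1) = 0.001014 K/W
R_total = 0.1119 K/W
Q = ΔT/R_total = 33/0.1119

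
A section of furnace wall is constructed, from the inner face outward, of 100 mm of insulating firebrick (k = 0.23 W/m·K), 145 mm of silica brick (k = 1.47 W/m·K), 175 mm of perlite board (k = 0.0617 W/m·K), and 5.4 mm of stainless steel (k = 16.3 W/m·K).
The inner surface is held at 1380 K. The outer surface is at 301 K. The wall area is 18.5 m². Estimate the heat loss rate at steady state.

Model the wall as resistances in series:
R_insulating firebrick = L/(kA) = 0.1/(0.23×18.5) = 0.0235 K/W
R_silica brick = L/(kA) = 0.145/(1.47×18.5) = 0.005332 K/W
R_perlite board = L/(kA) = 0.175/(0.0617×18.5) = 0.1533 K/W
R_stainless steel = L/(kA) = 0.0054/(16.3×18.5) = 1.791×10^-5 K/W
R_total = 0.1822 K/W
Q = ΔT / R_total = 1079 / 0.1822

Q ≈ 5920 W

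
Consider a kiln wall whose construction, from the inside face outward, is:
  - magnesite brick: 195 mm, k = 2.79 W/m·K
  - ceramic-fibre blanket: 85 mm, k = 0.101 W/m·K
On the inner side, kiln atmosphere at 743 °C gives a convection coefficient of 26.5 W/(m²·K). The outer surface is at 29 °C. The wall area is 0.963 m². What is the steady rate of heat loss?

Q ≈ 724 W

Model the wall as resistances in series:
R_inner film = 1/(h_i·A) = 1/(26.5×0.963) = 0.03919 K/W
R_magnesite brick = L/(kA) = 0.195/(2.79×0.963) = 0.07258 K/W
R_ceramic-fibre blanket = L/(kA) = 0.085/(0.101×0.963) = 0.8739 K/W
R_total = 0.9857 K/W
Q = ΔT / R_total = 714 / 0.9857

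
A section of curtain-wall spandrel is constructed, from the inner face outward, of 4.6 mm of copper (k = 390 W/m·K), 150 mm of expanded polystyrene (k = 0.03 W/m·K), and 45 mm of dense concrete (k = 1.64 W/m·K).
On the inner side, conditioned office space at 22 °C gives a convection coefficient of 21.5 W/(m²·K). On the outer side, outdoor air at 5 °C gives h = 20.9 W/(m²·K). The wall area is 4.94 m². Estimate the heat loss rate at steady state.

Q ≈ 16.4 W

Thermal resistances in series:
R_inner film = 1/(h_i·A) = 1/(21.5×4.94) = 0.009415 K/W
R_copper = L/(kA) = 0.0046/(390×4.94) = 2.388×10^-6 K/W
R_expanded polystyrene = L/(kA) = 0.15/(0.03×4.94) = 1.012 K/W
R_dense concrete = L/(kA) = 0.045/(1.64×4.94) = 0.005554 K/W
R_outer film = 1/(h_o·A) = 1/(20.9×4.94) = 0.009686 K/W
R_total = 1.037 K/W
Q = ΔT / R_total = 17 / 1.037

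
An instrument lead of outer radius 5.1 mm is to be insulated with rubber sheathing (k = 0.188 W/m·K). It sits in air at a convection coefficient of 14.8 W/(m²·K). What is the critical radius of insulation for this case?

For a cylinder r_cr = k/h = 0.188/14.8
r_cr = 12.7 mm; since the bare radius (5.1 mm) is below r_cr, adding a thin layer of insulation will *increase* heat loss.

r_cr ≈ 12.7 mm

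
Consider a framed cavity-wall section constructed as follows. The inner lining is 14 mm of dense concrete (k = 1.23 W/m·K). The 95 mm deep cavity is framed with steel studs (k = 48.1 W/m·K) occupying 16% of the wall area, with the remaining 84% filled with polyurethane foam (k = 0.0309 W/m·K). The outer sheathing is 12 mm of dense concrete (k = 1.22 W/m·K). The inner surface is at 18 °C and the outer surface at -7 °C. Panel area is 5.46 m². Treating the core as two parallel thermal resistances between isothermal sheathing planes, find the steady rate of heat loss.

Sheathing layers in series; stud and cavity paths in parallel between them.
R_inner = 0.014/(1.23×5.46) = 0.002085 K/W
R_stud  = 0.095/(48.1×0.16×5.46) = 0.002261 K/W
R_cav   = 0.095/(0.0309×0.84×5.46) = 0.6703 K/W
1/R_core = 1/R_stud + 1/R_cav → R_core = 0.002253 K/W
R_outer = 0.012/(1.22×5.46) = 0.001801 K/W
R_total = 0.006139 K/W
Q = ΔT/R_total = 25/0.006139

Q ≈ 4070 W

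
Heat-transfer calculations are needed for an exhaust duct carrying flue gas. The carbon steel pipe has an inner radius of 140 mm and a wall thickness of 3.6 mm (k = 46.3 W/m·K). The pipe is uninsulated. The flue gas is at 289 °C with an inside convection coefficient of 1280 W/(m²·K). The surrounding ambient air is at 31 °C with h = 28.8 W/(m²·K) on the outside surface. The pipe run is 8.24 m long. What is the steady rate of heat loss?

Treating each annulus and film as a series resistance:
R_inner film = 1/(h_i·2πr₁L) = 1/(1280×2π×0.14×8.24) = 1.078×10^-4 K/W
R_carbon steel pipe wall = ln(143.6/140)/(2π×46.3×8.24) = 1.059×10^-5 K/W
R_outer film = 1/(h_o·2πr_oL) = 1/(28.8×2π×0.1436×8.24) = 0.00467 K/W
R_total = 0.004789 K/W
Q = ΔT/R_total = 258/0.004789

Q ≈ 53900 W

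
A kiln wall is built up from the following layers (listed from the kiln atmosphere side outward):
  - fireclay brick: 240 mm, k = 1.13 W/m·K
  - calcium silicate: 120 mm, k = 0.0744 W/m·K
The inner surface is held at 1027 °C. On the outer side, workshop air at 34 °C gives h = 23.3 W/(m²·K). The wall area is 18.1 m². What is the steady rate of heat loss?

Series thermal resistances:
R_fireclay brick = L/(kA) = 0.24/(1.13×18.1) = 0.01173 K/W
R_calcium silicate = L/(kA) = 0.12/(0.0744×18.1) = 0.08911 K/W
R_outer film = 1/(h_o·A) = 1/(23.3×18.1) = 0.002371 K/W
R_total = 0.1032 K/W
Q = ΔT / R_total = 993 / 0.1032

Q ≈ 9620 W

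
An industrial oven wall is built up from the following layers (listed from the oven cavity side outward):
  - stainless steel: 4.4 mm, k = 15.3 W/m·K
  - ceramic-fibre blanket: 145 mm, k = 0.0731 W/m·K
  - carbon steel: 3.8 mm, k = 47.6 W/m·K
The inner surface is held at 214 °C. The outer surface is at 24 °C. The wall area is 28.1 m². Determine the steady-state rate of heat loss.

Q ≈ 2690 W

Treating each layer as a thermal resistance in series:
R_stainless steel = L/(kA) = 0.0044/(15.3×28.1) = 1.023×10^-5 K/W
R_ceramic-fibre blanket = L/(kA) = 0.145/(0.0731×28.1) = 0.07059 K/W
R_carbon steel = L/(kA) = 0.0038/(47.6×28.1) = 2.841×10^-6 K/W
R_total = 0.0706 K/W
Q = ΔT / R_total = 190 / 0.0706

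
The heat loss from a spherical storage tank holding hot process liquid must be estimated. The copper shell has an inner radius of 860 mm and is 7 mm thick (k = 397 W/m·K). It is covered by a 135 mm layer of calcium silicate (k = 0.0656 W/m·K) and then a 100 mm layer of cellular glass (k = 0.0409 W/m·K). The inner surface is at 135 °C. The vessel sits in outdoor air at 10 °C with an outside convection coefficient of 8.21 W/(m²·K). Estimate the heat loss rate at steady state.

Q ≈ 335 W

Radial (spherical) resistances in series:
R_copper shell = (1/0.86 − 1/0.867)/(4π×397) = 1.882×10^-6 K/W
R_calcium silicate = (1/0.867 − 1/1.002)/(4π×0.0656) = 0.1885 K/W
R_cellular glass = (1/1.002 − 1/1.102)/(4π×0.0409) = 0.1762 K/W
R_outer film = 1/(h·4πr_o²) = 1/(8.21×4π×1.102²) = 0.007981 K/W
R_total = 0.3727 K/W
Q = ΔT/R_total = 125/0.3727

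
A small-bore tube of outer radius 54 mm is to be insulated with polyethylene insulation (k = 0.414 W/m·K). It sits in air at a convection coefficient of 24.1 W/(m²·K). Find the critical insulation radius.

For a cylinder r_cr = k/h = 0.414/24.1
r_cr = 17.2 mm; since the bare radius (54 mm) is above r_cr, any added insulation will reduce heat loss.

r_cr ≈ 17.2 mm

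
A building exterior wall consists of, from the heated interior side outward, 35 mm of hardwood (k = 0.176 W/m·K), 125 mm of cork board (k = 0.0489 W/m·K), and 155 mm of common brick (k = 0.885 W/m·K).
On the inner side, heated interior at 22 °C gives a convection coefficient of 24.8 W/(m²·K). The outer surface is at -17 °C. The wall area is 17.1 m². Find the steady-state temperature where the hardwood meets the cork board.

Series thermal resistances:
R_inner film = 1/(h_i·A) = 1/(24.8×17.1) = 0.002358 K/W
R_hardwood = L/(kA) = 0.035/(0.176×17.1) = 0.01163 K/W
R_cork board = L/(kA) = 0.125/(0.0489×17.1) = 0.1495 K/W
R_common brick = L/(kA) = 0.155/(0.885×17.1) = 0.01024 K/W
R_total = 0.1737 K/W;  Q = ΔT/R_total = 39/0.1737 = 224.5 W
T_interface = T_inner − Q·ΣR(inner→interface) = 22 − 225×0.01399

T ≈ 18.9 °C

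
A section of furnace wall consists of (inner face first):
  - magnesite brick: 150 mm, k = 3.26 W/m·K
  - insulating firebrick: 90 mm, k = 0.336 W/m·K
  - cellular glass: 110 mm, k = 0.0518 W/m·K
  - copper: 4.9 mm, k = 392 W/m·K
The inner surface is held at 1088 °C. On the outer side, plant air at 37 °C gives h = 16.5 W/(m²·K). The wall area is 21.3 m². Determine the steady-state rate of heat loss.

Thermal resistances in series:
R_magnesite brick = L/(kA) = 0.15/(3.26×21.3) = 0.00216 K/W
R_insulating firebrick = L/(kA) = 0.09/(0.336×21.3) = 0.01258 K/W
R_cellular glass = L/(kA) = 0.11/(0.0518×21.3) = 0.0997 K/W
R_copper = L/(kA) = 0.0049/(392×21.3) = 5.869×10^-7 K/W
R_outer film = 1/(h_o·A) = 1/(16.5×21.3) = 0.002845 K/W
R_total = 0.1173 K/W
Q = ΔT / R_total = 1051 / 0.1173

Q ≈ 8960 W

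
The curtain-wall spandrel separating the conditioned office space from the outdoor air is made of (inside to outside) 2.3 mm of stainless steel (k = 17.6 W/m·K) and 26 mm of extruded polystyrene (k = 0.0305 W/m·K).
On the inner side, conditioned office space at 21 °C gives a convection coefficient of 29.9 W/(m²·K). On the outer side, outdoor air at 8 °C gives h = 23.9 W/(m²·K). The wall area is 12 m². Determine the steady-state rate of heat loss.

Q ≈ 168 W

Treating each layer as a thermal resistance in series:
R_inner film = 1/(h_i·A) = 1/(29.9×12) = 0.002787 K/W
R_stainless steel = L/(kA) = 0.0023/(17.6×12) = 1.089×10^-5 K/W
R_extruded polystyrene = L/(kA) = 0.026/(0.0305×12) = 0.07104 K/W
R_outer film = 1/(h_o·A) = 1/(23.9×12) = 0.003487 K/W
R_total = 0.07732 K/W
Q = ΔT / R_total = 13 / 0.07732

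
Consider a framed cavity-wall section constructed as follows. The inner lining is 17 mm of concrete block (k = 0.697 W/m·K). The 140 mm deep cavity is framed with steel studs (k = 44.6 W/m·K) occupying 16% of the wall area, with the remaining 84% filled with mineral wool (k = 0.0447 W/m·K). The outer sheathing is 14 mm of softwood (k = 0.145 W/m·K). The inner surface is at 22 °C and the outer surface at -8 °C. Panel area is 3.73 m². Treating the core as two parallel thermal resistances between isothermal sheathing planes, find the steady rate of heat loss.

Sheathing layers in series; stud and cavity paths in parallel between them.
R_inner = 0.017/(0.697×3.73) = 0.006539 K/W
R_stud  = 0.14/(44.6×0.16×3.73) = 0.00526 K/W
R_cav   = 0.14/(0.0447×0.84×3.73) = 0.9996 K/W
1/R_core = 1/R_stud + 1/R_cav → R_core = 0.005232 K/W
R_outer = 0.014/(0.145×3.73) = 0.02589 K/W
R_total = 0.03766 K/W
Q = ΔT/R_total = 30/0.03766

Q ≈ 797 W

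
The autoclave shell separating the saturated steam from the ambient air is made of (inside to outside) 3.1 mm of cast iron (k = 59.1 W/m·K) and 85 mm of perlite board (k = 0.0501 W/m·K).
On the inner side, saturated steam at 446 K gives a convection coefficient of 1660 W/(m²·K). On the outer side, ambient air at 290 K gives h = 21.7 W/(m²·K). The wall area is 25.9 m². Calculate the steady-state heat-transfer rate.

Q ≈ 2320 W

Model the wall as resistances in series:
R_inner film = 1/(h_i·A) = 1/(1660×25.9) = 2.326×10^-5 K/W
R_cast iron = L/(kA) = 0.0031/(59.1×25.9) = 2.025×10^-6 K/W
R_perlite board = L/(kA) = 0.085/(0.0501×25.9) = 0.06551 K/W
R_outer film = 1/(h_o·A) = 1/(21.7×25.9) = 0.001779 K/W
R_total = 0.06731 K/W
Q = ΔT / R_total = 156 / 0.06731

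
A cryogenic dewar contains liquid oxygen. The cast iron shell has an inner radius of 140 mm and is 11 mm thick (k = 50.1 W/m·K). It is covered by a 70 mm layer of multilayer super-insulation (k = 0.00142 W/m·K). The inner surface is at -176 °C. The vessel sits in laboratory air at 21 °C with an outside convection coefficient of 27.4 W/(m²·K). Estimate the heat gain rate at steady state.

Spherical conduction: R = (1/r_in − 1/r_out)/(4πk) per layer; series-sum.
R_cast iron shell = (1/0.14 − 1/0.151)/(4π×50.1) = 8.265×10^-4 K/W
R_multilayer super-insulation = (1/0.151 − 1/0.221)/(4π×0.00142) = 117.6 K/W
R_outer film = 1/(h·4πr_o²) = 1/(27.4×4π×0.221²) = 0.05946 K/W
R_total = 117.6 K/W
Q = ΔT/R_total = 197/117.6

Q ≈ 1.67 W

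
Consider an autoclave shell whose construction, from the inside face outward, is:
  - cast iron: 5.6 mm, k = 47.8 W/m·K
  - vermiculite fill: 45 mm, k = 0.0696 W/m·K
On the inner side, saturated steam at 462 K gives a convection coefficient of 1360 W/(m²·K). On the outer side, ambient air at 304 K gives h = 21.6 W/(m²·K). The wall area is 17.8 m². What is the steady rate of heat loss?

Using the resistance-network approach (series):
R_inner film = 1/(h_i·A) = 1/(1360×17.8) = 4.131×10^-5 K/W
R_cast iron = L/(kA) = 0.0056/(47.8×17.8) = 6.582×10^-6 K/W
R_vermiculite fill = L/(kA) = 0.045/(0.0696×17.8) = 0.03632 K/W
R_outer film = 1/(h_o·A) = 1/(21.6×17.8) = 0.002601 K/W
R_total = 0.03897 K/W
Q = ΔT / R_total = 158 / 0.03897

Q ≈ 4050 W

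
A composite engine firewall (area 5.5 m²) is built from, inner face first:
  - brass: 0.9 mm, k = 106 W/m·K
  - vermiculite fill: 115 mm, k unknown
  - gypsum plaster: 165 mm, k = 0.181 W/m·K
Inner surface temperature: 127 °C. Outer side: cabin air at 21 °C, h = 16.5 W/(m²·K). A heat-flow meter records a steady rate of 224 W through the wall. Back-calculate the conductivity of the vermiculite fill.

Model the wall as resistances in series:
R_brass = L/(kA) = 0.0009/(106×5.5) = 1.544×10^-6 K/W
R_gypsum plaster = L/(kA) = 0.165/(0.181×5.5) = 0.1657 K/W
R_outer film = 1/(h_o·A) = 1/(16.5×5.5) = 0.01102 K/W
Sum of known resistances R_other = 0.1768 K/W
Total R = ΔT/Q = 106/224 = 0.4732 K/W
R_vermiculite fill = R_total − R_other = 0.2964 K/W
k = L/(R·A) = 0.115/(0.2964×5.5)

k ≈ 0.0705 W/(m·K)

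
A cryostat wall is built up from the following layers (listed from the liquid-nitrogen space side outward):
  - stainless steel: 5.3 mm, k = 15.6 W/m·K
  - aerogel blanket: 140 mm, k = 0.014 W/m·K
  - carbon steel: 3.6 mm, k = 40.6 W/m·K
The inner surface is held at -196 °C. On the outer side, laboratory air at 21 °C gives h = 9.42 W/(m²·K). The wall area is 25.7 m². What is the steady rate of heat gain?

Q ≈ 552 W

Treating each layer as a thermal resistance in series:
R_stainless steel = L/(kA) = 0.0053/(15.6×25.7) = 1.322×10^-5 K/W
R_aerogel blanket = L/(kA) = 0.14/(0.014×25.7) = 0.3891 K/W
R_carbon steel = L/(kA) = 0.0036/(40.6×25.7) = 3.45×10^-6 K/W
R_outer film = 1/(h_o·A) = 1/(9.42×25.7) = 0.004131 K/W
R_total = 0.3933 K/W
Q = ΔT / R_total = 217 / 0.3933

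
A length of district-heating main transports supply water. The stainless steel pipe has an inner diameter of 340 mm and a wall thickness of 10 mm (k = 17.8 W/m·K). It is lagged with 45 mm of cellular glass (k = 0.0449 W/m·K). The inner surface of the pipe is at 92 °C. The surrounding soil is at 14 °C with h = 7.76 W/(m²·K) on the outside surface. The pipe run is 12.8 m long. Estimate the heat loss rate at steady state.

Q ≈ 1130 W

Per-layer cylindrical resistances, series-summed:
R_stainless steel pipe wall = ln(180/170)/(2π×17.8×12.8) = 3.993×10^-5 K/W
R_cellular glass = ln(225/180)/(2π×0.0449×12.8) = 0.06179 K/W
R_outer film = 1/(h_o·2πr_oL) = 1/(7.76×2π×0.225×12.8) = 0.007121 K/W
R_total = 0.06896 K/W
Q = ΔT/R_total = 78/0.06896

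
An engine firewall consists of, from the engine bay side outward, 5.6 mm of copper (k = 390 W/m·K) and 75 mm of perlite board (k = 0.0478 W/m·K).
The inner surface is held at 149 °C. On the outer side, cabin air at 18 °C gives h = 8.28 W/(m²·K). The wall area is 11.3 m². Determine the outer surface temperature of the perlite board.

T ≈ 27.4 °C

Series thermal resistances:
R_copper = L/(kA) = 0.0056/(390×11.3) = 1.271×10^-6 K/W
R_perlite board = L/(kA) = 0.075/(0.0478×11.3) = 0.1389 K/W
R_outer film = 1/(h_o·A) = 1/(8.28×11.3) = 0.01069 K/W
R_total = 0.1495 K/W;  Q = ΔT/R_total = 131/0.1495 = 876 W
T_interface = T_inner − Q·ΣR(inner→interface) = 149 − 876×0.1389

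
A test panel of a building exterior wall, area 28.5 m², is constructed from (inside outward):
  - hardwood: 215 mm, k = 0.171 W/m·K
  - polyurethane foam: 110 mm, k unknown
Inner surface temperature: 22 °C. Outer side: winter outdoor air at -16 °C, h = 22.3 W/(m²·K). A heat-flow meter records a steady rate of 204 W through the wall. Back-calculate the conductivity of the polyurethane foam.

Treating each layer as a thermal resistance in series:
R_hardwood = L/(kA) = 0.215/(0.171×28.5) = 0.04412 K/W
R_outer film = 1/(h_o·A) = 1/(22.3×28.5) = 0.001573 K/W
Sum of known resistances R_other = 0.04569 K/W
Total R = ΔT/Q = 38/204 = 0.1863 K/W
R_polyurethane foam = R_total − R_other = 0.1406 K/W
k = L/(R·A) = 0.11/(0.1406×28.5)

k ≈ 0.0275 W/(m·K)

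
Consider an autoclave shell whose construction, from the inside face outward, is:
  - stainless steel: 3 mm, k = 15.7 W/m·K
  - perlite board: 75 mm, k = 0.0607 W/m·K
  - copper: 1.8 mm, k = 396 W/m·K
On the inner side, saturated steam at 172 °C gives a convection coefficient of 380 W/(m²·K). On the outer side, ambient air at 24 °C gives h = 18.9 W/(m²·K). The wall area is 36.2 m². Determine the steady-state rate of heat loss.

Treating each layer as a thermal resistance in series:
R_inner film = 1/(h_i·A) = 1/(380×36.2) = 7.27×10^-5 K/W
R_stainless steel = L/(kA) = 0.003/(15.7×36.2) = 5.279×10^-6 K/W
R_perlite board = L/(kA) = 0.075/(0.0607×36.2) = 0.03413 K/W
R_copper = L/(kA) = 0.0018/(396×36.2) = 1.256×10^-7 K/W
R_outer film = 1/(h_o·A) = 1/(18.9×36.2) = 0.001462 K/W
R_total = 0.03567 K/W
Q = ΔT / R_total = 148 / 0.03567

Q ≈ 4150 W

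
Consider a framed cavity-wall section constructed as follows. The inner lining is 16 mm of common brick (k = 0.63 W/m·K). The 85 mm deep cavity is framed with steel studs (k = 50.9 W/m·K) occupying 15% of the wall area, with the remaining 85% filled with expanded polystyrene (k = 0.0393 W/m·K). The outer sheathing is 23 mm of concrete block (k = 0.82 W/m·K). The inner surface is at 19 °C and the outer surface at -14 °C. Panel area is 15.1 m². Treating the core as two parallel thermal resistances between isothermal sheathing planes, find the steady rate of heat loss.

Q ≈ 7720 W

Sheathing layers in series; stud and cavity paths in parallel between them.
R_inner = 0.016/(0.63×15.1) = 0.001682 K/W
R_stud  = 0.085/(50.9×0.15×15.1) = 7.373×10^-4 K/W
R_cav   = 0.085/(0.0393×0.85×15.1) = 0.1685 K/W
1/R_core = 1/R_stud + 1/R_cav → R_core = 7.341×10^-4 K/W
R_outer = 0.023/(0.82×15.1) = 0.001858 K/W
R_total = 0.004274 K/W
Q = ΔT/R_total = 33/0.004274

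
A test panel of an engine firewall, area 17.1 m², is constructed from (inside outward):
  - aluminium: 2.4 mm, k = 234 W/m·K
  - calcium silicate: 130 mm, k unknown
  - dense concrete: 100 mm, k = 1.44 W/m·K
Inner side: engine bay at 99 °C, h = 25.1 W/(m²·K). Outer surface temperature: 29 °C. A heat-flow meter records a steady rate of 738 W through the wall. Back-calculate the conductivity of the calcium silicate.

Thermal resistances in series:
R_inner film = 1/(h_i·A) = 1/(25.1×17.1) = 0.00233 K/W
R_aluminium = L/(kA) = 0.0024/(234×17.1) = 5.998×10^-7 K/W
R_dense concrete = L/(kA) = 0.1/(1.44×17.1) = 0.004061 K/W
Sum of known resistances R_other = 0.006392 K/W
Total R = ΔT/Q = 70/738 = 0.09485 K/W
R_calcium silicate = R_total − R_other = 0.08846 K/W
k = L/(R·A) = 0.13/(0.08846×17.1)

k ≈ 0.0859 W/(m·K)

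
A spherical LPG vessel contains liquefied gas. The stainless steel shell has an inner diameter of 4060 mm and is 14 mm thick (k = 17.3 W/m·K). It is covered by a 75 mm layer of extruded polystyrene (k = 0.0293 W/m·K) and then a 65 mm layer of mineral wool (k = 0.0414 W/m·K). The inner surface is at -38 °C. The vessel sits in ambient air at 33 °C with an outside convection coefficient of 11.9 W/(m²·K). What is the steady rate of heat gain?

Q ≈ 941 W

For a spherical shell R = (1/r₁ − 1/r₂)/(4πk); film R = 1/(h·4πr²). In series:
R_stainless steel shell = (1/2.03 − 1/2.044)/(4π×17.3) = 1.552×10^-5 K/W
R_extruded polystyrene = (1/2.044 − 1/2.119)/(4π×0.0293) = 0.04703 K/W
R_mineral wool = (1/2.119 − 1/2.184)/(4π×0.0414) = 0.027 K/W
R_outer film = 1/(h·4πr_o²) = 1/(11.9×4π×2.184²) = 0.001402 K/W
R_total = 0.07544 K/W
Q = ΔT/R_total = 71/0.07544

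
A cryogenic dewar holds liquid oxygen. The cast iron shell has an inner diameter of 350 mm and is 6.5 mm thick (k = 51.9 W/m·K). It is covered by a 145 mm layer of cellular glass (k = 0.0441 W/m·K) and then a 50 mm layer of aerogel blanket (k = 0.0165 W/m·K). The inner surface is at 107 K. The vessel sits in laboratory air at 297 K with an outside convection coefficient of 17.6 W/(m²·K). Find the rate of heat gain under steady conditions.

Each spherical layer contributes R = (1/r_i − 1/r_o)/(4πk):
R_cast iron shell = (1/0.175 − 1/0.1815)/(4π×51.9) = 3.138×10^-4 K/W
R_cellular glass = (1/0.1815 − 1/0.3265)/(4π×0.0441) = 4.415 K/W
R_aerogel blanket = (1/0.3265 − 1/0.3765)/(4π×0.0165) = 1.962 K/W
R_outer film = 1/(h·4πr_o²) = 1/(17.6×4π×0.3765²) = 0.0319 K/W
R_total = 6.409 K/W
Q = ΔT/R_total = 190/6.409

Q ≈ 29.6 W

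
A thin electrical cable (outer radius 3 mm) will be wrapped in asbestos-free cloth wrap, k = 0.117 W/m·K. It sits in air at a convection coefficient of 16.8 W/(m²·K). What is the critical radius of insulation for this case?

For a cylinder r_cr = k/h = 0.117/16.8
r_cr = 6.96 mm; since the bare radius (3 mm) is below r_cr, adding a thin layer of insulation will *increase* heat loss.

r_cr ≈ 6.96 mm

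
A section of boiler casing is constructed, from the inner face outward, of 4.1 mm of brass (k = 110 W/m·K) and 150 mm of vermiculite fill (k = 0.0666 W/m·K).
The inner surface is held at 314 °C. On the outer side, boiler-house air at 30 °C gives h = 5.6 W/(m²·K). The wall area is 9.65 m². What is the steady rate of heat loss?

Q ≈ 1130 W

Treating each layer as a thermal resistance in series:
R_brass = L/(kA) = 0.0041/(110×9.65) = 3.862×10^-6 K/W
R_vermiculite fill = L/(kA) = 0.15/(0.0666×9.65) = 0.2334 K/W
R_outer film = 1/(h_o·A) = 1/(5.6×9.65) = 0.0185 K/W
R_total = 0.2519 K/W
Q = ΔT / R_total = 284 / 0.2519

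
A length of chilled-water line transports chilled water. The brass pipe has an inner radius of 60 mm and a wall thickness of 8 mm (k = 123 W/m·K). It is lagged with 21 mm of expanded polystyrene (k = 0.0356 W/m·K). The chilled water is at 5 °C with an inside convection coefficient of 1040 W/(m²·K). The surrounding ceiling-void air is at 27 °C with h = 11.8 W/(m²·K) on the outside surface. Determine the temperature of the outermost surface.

Treating each annulus and film as a series resistance:
R_inner film = 1/(h_i·2πr₁L) = 1/(1040×2π×0.06×1) = 0.002551 K/W
R_brass pipe wall = ln(68/60)/(2π×123×1) = 1.62×10^-4 K/W
R_expanded polystyrene = ln(89/68)/(2π×0.0356×1) = 1.203 K/W
R_outer film = 1/(h_o·2πr_oL) = 1/(11.8×2π×0.089×1) = 0.1515 K/W
R_total = 1.357 K/W
Q = ΔT/R_total = 22/1.357
Q = 16.2 W/m
T_interface = T_inner + Q·ΣR(inner→interface) = 5 + 16.2×1.206

T ≈ 24.5 °C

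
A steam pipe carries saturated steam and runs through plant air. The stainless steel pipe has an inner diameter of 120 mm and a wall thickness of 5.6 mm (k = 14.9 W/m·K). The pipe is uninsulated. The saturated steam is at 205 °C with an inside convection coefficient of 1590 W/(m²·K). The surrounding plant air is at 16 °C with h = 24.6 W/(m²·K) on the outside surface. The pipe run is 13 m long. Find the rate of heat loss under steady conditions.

Treating each annulus and film as a series resistance:
R_inner film = 1/(h_i·2πr₁L) = 1/(1590×2π×0.06×13) = 1.283×10^-4 K/W
R_stainless steel pipe wall = ln(65.6/60)/(2π×14.9×13) = 7.332×10^-5 K/W
R_outer film = 1/(h_o·2πr_oL) = 1/(24.6×2π×0.0656×13) = 0.007586 K/W
R_total = 0.007788 K/W
Q = ΔT/R_total = 189/0.007788

Q ≈ 24300 W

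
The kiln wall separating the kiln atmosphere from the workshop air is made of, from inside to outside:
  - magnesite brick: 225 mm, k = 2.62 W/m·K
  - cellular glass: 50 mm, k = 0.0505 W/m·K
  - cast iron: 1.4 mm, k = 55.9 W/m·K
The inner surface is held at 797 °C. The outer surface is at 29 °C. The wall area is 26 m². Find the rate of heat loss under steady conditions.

Q ≈ 18600 W

Treating each layer as a thermal resistance in series:
R_magnesite brick = L/(kA) = 0.225/(2.62×26) = 0.003303 K/W
R_cellular glass = L/(kA) = 0.05/(0.0505×26) = 0.03808 K/W
R_cast iron = L/(kA) = 0.0014/(55.9×26) = 9.633×10^-7 K/W
R_total = 0.04138 K/W
Q = ΔT / R_total = 768 / 0.04138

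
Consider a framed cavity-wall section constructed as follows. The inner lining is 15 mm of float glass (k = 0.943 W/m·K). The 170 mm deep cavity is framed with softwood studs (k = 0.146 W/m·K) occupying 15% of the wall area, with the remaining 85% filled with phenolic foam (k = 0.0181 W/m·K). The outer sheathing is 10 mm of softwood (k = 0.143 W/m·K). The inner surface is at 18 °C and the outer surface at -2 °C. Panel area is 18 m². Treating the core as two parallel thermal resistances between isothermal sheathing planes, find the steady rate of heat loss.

Sheathing layers in series; stud and cavity paths in parallel between them.
R_inner = 0.015/(0.943×18) = 8.837×10^-4 K/W
R_stud  = 0.17/(0.146×0.15×18) = 0.4313 K/W
R_cav   = 0.17/(0.0181×0.85×18) = 0.6139 K/W
1/R_core = 1/R_stud + 1/R_cav → R_core = 0.2533 K/W
R_outer = 0.01/(0.143×18) = 0.003885 K/W
R_total = 0.2581 K/W
Q = ΔT/R_total = 20/0.2581

Q ≈ 77.5 W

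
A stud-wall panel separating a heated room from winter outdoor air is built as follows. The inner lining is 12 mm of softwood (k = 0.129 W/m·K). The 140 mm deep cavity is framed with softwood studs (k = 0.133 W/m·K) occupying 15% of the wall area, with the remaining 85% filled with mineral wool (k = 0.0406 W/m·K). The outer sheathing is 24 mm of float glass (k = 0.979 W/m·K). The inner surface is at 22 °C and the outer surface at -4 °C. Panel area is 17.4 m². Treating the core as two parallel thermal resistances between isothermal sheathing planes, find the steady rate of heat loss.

Q ≈ 168 W

Sheathing layers in series; stud and cavity paths in parallel between them.
R_inner = 0.012/(0.129×17.4) = 0.005346 K/W
R_stud  = 0.14/(0.133×0.15×17.4) = 0.4033 K/W
R_cav   = 0.14/(0.0406×0.85×17.4) = 0.2331 K/W
1/R_core = 1/R_stud + 1/R_cav → R_core = 0.1477 K/W
R_outer = 0.024/(0.979×17.4) = 0.001409 K/W
R_total = 0.1545 K/W
Q = ΔT/R_total = 26/0.1545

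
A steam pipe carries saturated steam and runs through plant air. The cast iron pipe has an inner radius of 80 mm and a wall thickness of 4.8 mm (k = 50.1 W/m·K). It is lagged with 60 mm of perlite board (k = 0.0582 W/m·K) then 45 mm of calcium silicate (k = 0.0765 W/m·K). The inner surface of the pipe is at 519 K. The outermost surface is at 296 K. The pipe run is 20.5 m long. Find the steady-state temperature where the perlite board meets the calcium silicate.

Per-layer cylindrical resistances, series-summed:
R_cast iron pipe wall = ln(84.8/80)/(2π×50.1×20.5) = 9.03×10^-6 K/W
R_perlite board = ln(144.8/84.8)/(2π×0.0582×20.5) = 0.07137 K/W
R_calcium silicate = ln(189.8/144.8)/(2π×0.0765×20.5) = 0.02746 K/W
R_total = 0.09885 K/W
Q = ΔT/R_total = 223/0.09885
Q = 2260 W
T_interface = T_inner − Q·ΣR(inner→interface) = 519 − 2260×0.07138

T ≈ 358 K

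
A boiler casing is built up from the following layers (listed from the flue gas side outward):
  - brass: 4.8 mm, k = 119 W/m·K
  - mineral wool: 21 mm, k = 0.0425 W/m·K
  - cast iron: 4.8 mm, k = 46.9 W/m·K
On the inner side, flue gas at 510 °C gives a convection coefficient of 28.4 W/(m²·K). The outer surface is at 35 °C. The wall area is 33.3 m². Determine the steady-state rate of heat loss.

Model the wall as resistances in series:
R_inner film = 1/(h_i·A) = 1/(28.4×33.3) = 0.001057 K/W
R_brass = L/(kA) = 0.0048/(119×33.3) = 1.211×10^-6 K/W
R_mineral wool = L/(kA) = 0.021/(0.0425×33.3) = 0.01484 K/W
R_cast iron = L/(kA) = 0.0048/(46.9×33.3) = 3.073×10^-6 K/W
R_total = 0.0159 K/W
Q = ΔT / R_total = 475 / 0.0159

Q ≈ 29900 W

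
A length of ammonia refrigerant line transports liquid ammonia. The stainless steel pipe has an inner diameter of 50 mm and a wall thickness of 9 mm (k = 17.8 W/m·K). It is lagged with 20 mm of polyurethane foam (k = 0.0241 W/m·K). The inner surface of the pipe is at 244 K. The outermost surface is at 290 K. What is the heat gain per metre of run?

q′ ≈ 15 W/m

Radial resistances (cylindrical: R_cond = ln(r_o/r_i)/(2πkL), R_conv = 1/(h·2πrL)):
R_stainless steel pipe wall = ln(34/25)/(2π×17.8×1) = 0.002749 K/W
R_polyurethane foam = ln(54/34)/(2π×0.0241×1) = 3.055 K/W
R_total = 3.058 K/W
Q = ΔT/R_total = 46/3.058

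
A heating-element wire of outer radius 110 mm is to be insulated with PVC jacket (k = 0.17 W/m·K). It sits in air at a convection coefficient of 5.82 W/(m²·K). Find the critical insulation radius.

For a cylinder r_cr = k/h = 0.17/5.82
r_cr = 29.2 mm; since the bare radius (110 mm) is above r_cr, any added insulation will reduce heat loss.

r_cr ≈ 29.2 mm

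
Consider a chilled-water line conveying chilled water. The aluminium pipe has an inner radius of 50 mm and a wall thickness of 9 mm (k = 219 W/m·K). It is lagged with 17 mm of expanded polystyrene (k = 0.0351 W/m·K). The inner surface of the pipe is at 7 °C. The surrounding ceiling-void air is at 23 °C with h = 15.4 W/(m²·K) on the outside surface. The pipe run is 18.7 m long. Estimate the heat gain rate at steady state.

Treating each annulus and film as a series resistance:
R_aluminium pipe wall = ln(59/50)/(2π×219×18.7) = 6.432×10^-6 K/W
R_expanded polystyrene = ln(76/59)/(2π×0.0351×18.7) = 0.06139 K/W
R_outer film = 1/(h_o·2πr_oL) = 1/(15.4×2π×0.076×18.7) = 0.007272 K/W
R_total = 0.06867 K/W
Q = ΔT/R_total = 16/0.06867

Q ≈ 233 W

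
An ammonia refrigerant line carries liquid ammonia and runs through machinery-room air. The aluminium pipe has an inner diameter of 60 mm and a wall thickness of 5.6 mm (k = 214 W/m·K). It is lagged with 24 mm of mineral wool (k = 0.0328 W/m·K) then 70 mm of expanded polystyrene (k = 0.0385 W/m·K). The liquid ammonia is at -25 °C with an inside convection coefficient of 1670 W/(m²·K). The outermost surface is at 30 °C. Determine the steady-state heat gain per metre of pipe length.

q′ ≈ 9.62 W/m

Treating each annulus and film as a series resistance:
R_inner film = 1/(h_i·2πr₁L) = 1/(1670×2π×0.03×1) = 0.003177 K/W
R_aluminium pipe wall = ln(35.6/30)/(2π×214×1) = 1.273×10^-4 K/W
R_mineral wool = ln(59.6/35.6)/(2π×0.0328×1) = 2.5 K/W
R_expanded polystyrene = ln(129.6/59.6)/(2π×0.0385×1) = 3.211 K/W
R_total = 5.715 K/W
Q = ΔT/R_total = 55/5.715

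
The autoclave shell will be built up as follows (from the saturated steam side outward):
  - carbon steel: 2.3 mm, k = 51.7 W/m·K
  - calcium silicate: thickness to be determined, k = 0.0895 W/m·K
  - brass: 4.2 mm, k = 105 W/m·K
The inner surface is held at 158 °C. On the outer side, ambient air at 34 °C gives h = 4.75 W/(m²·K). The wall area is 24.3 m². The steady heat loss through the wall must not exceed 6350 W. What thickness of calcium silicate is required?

Model the wall as resistances in series:
R_carbon steel = L/(kA) = 0.0023/(51.7×24.3) = 1.831×10^-6 K/W
R_brass = L/(kA) = 0.0042/(105×24.3) = 1.646×10^-6 K/W
R_outer film = 1/(h_o·A) = 1/(4.75×24.3) = 0.008664 K/W
Sum of the known resistances R_other = 0.008667 K/W
Required total resistance R_tot = ΔT/Q_allow = 124/6350 = 0.01953 K/W
R_calcium silicate = R_tot − R_other = 0.01086 K/W
L = R·k·A = 0.01086×0.0895×24.3

L ≈ 23.6 mm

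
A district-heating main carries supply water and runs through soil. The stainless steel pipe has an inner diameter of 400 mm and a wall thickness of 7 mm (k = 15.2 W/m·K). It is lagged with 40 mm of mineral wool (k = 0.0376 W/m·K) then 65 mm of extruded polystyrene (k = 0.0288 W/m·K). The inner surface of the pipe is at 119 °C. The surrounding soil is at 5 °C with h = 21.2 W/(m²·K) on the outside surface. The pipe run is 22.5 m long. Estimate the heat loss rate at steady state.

Treating each annulus and film as a series resistance:
R_stainless steel pipe wall = ln(207/200)/(2π×15.2×22.5) = 1.601×10^-5 K/W
R_mineral wool = ln(247/207)/(2π×0.0376×22.5) = 0.03324 K/W
R_extruded polystyrene = ln(312/247)/(2π×0.0288×22.5) = 0.05738 K/W
R_outer film = 1/(h_o·2πr_oL) = 1/(21.2×2π×0.312×22.5) = 0.001069 K/W
R_total = 0.0917 K/W
Q = ΔT/R_total = 114/0.0917

Q ≈ 1240 W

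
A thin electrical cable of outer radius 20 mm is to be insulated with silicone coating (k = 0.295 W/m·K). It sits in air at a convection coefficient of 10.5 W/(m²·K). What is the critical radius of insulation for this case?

r_cr ≈ 28.1 mm

For a cylinder r_cr = k/h = 0.295/10.5
r_cr = 28.1 mm; since the bare radius (20 mm) is below r_cr, adding a thin layer of insulation will *increase* heat loss.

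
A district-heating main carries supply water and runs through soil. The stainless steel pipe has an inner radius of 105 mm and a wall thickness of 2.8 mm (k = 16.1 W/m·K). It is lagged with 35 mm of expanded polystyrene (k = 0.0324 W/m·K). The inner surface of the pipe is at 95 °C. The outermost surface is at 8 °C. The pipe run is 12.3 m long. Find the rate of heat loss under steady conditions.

Q ≈ 775 W

Cylindrical conduction, so R = ln(r₂/r₁)/(2πkL) per layer, in series:
R_stainless steel pipe wall = ln(107.8/105)/(2π×16.1×12.3) = 2.115×10^-5 K/W
R_expanded polystyrene = ln(142.8/107.8)/(2π×0.0324×12.3) = 0.1123 K/W
R_total = 0.1123 K/W
Q = ΔT/R_total = 87/0.1123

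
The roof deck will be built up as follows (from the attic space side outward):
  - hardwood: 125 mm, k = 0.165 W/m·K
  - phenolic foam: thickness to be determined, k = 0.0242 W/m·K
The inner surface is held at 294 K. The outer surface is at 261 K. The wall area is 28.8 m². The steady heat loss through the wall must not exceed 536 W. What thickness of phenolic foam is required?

L ≈ 24.6 mm

Using the resistance-network approach (series):
R_hardwood = L/(kA) = 0.125/(0.165×28.8) = 0.0263 K/W
Sum of the known resistances R_other = 0.0263 K/W
Required total resistance R_tot = ΔT/Q_allow = 33/536 = 0.06157 K/W
R_phenolic foam = R_tot − R_other = 0.03526 K/W
L = R·k·A = 0.03526×0.0242×28.8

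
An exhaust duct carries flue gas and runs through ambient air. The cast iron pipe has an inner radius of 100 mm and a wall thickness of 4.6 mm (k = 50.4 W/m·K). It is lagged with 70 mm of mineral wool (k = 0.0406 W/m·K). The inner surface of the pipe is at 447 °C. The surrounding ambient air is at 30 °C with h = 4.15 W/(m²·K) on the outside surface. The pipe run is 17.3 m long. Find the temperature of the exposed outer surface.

T ≈ 71.1 °C

Treating each annulus and film as a series resistance:
R_cast iron pipe wall = ln(104.6/100)/(2π×50.4×17.3) = 8.209×10^-6 K/W
R_mineral wool = ln(174.6/104.6)/(2π×0.0406×17.3) = 0.1161 K/W
R_outer film = 1/(h_o·2πr_oL) = 1/(4.15×2π×0.1746×17.3) = 0.0127 K/W
R_total = 0.1288 K/W
Q = ΔT/R_total = 417/0.1288
Q = 3240 W
T_interface = T_inner − Q·ΣR(inner→interface) = 447 − 3240×0.1161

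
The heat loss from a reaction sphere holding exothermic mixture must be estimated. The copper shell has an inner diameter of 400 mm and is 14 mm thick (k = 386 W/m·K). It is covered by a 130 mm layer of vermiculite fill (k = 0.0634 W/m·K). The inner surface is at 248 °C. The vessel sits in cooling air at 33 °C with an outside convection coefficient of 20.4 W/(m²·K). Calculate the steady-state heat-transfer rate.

Q ≈ 95.6 W

For a spherical shell R = (1/r₁ − 1/r₂)/(4πk); film R = 1/(h·4πr²). In series:
R_copper shell = (1/0.2 − 1/0.214)/(4π×386) = 6.744×10^-5 K/W
R_vermiculite fill = (1/0.214 − 1/0.344)/(4π×0.0634) = 2.217 K/W
R_outer film = 1/(h·4πr_o²) = 1/(20.4×4π×0.344²) = 0.03296 K/W
R_total = 2.25 K/W
Q = ΔT/R_total = 215/2.25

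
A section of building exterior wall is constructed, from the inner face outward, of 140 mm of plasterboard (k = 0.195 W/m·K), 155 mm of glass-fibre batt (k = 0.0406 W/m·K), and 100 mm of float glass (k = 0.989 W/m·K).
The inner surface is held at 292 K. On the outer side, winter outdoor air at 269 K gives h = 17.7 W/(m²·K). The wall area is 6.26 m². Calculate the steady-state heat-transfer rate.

Using the resistance-network approach (series):
R_plasterboard = L/(kA) = 0.14/(0.195×6.26) = 0.1147 K/W
R_glass-fibre batt = L/(kA) = 0.155/(0.0406×6.26) = 0.6099 K/W
R_float glass = L/(kA) = 0.1/(0.989×6.26) = 0.01615 K/W
R_outer film = 1/(h_o·A) = 1/(17.7×6.26) = 0.009025 K/W
R_total = 0.7497 K/W
Q = ΔT / R_total = 23 / 0.7497

Q ≈ 30.7 W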